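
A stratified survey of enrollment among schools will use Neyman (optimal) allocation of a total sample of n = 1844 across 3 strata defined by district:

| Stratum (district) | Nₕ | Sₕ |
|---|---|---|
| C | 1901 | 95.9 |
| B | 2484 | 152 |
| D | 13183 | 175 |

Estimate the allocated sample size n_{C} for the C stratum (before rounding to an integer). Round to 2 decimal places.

Neyman allocation: nₕ = n·NₕSₕ / Σⱼ NⱼSⱼ.
Σ NⱼSⱼ = 1901·95.9 + 2484·152 + 13183·175 = 2.8668989 × 10^6.
n_{C} = 1844·1901·95.9 / (2.8668989 × 10^6) = 117.26.

117.26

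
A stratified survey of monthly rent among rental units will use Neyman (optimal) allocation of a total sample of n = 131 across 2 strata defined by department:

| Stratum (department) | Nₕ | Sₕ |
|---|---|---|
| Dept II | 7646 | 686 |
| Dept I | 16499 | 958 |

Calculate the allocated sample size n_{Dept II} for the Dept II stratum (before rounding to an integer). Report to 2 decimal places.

Neyman allocation: nₕ = n·NₕSₕ / Σⱼ NⱼSⱼ.
Σ NⱼSⱼ = 7646·686 + 16499·958 = 2.1051198 × 10^7.
n_{Dept II} = 131·7646·686 / (2.1051198 × 10^7) = 32.64.

32.64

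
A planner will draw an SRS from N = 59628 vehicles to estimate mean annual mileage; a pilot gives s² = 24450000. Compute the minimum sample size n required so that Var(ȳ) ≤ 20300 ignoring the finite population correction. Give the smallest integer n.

Without fpc, n₀ = s²/D = 24450000/20300 = 1204.4335.
Rounding up, n = 1205.

1205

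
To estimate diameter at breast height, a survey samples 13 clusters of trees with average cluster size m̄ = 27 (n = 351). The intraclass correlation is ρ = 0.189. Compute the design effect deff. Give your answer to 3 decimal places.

5.914

deff = 1 + (27 − 1)·0.189 = 1 + 4.914 = 5.914.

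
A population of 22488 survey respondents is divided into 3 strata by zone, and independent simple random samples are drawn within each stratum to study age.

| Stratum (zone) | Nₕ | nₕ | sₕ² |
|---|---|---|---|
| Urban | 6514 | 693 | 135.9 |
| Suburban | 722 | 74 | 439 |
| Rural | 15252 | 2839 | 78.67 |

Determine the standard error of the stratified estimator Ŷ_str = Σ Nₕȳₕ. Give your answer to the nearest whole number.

Var(Ŷ_str) = Σₕ Nₕ²(1 − fₕ)sₕ²/nₕ.
Urban: 6514²·(1 − 693/6514)·135.9/693 = 7.4358664 × 10^6.
Suburban: 722²·(1 − 74/722)·439/74 = 2.7755241 × 10^6.
Rural: 15252²·(1 − 2839/15252)·78.67/2839 = 5.2462298 × 10^6.
Sum = 1.545762 × 10^7.
SE = √(1.545762 × 10^7) = 3932.

3932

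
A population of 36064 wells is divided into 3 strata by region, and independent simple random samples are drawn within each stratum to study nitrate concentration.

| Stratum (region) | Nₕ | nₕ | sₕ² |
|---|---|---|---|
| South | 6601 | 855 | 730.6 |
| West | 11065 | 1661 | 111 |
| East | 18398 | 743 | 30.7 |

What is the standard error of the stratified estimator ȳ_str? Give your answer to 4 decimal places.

0.2015

Var(ȳ_str) = Σₕ Wₕ²(1 − fₕ)sₕ²/nₕ with Wₕ = Nₕ/N, N = 36064.
South: Wₕ = 0.18303571; term = 0.18303571²·(1 − 0.12952583)·730.6/855 = 0.024919603.
West: Wₕ = 0.30681566; term = 0.30681566²·(1 − 0.15011297)·111/1661 = 0.0053465003.
East: Wₕ = 0.51014862; term = 0.51014862²·(1 − 0.04038482)·30.7/743 = 0.010319059.
Sum = 0.040585162.
SE = √(0.040585162) = 0.2015.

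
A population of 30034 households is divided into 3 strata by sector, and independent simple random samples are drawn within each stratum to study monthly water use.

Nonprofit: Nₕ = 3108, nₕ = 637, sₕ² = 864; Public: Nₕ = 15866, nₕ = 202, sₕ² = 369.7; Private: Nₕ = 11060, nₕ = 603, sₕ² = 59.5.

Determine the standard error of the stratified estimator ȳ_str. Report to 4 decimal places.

Var(ȳ_str) = Σₕ Wₕ²(1 − fₕ)sₕ²/nₕ with Wₕ = Nₕ/N, N = 30034.
Nonprofit: Wₕ = 0.10348272; term = 0.10348272²·(1 − 0.20495495)·864/637 = 0.011547865.
Public: Wₕ = 0.52826796; term = 0.52826796²·(1 − 0.01273163)·369.7/202 = 0.50424529.
Private: Wₕ = 0.36824932; term = 0.36824932²·(1 − 0.05452080)·59.5/603 = 0.012651311.
Sum = 0.52844447.
SE = √(0.52844447) = 0.7269.

0.7269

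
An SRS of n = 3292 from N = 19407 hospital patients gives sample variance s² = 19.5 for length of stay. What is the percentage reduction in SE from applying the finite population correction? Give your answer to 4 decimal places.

f = n/N = 3292/19407 = 0.16962952.
SE_no-fpc = √(s²/n) = 0.076963958; SE_fpc = √((1−f)s²/n) = 0.07013315.
Ratio = √(1−f) = 0.91124667. Reduction = 100·(1 − 0.91124667) = 8.8753%.

8.8753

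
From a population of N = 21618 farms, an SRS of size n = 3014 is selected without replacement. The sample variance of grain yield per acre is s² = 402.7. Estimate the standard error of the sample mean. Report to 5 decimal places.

0.33909

Under SRS without replacement, Var(ȳ) = (1 − f)·s²/n with f = n/N = 3014/21618 = 0.13942085.
Var(ȳ) = (1 − 0.13942085)·402.7/3014 = 0.86057915·0.13360982 = 0.11498183.
SE(ȳ) = √(0.11498183) = 0.33909.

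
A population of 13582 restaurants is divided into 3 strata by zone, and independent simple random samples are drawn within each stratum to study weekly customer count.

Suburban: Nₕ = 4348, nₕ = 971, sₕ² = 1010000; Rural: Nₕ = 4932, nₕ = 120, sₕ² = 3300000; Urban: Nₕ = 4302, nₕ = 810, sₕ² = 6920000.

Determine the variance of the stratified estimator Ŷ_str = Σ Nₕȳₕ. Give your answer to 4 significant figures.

7.963 × 10^11

Var(Ŷ_str) = Σₕ Nₕ²(1 − fₕ)sₕ²/nₕ.
Suburban: 4348²·(1 − 971/4348)·1010000/971 = 1.5272943 × 10^10.
Rural: 4932²·(1 − 120/4932)·3300000/120 = 6.5265156 × 10^11.
Urban: 4302²·(1 − 810/4302)·6920000/810 = 1.2834109 × 10^11.
Sum = 7.9626559 × 10^11.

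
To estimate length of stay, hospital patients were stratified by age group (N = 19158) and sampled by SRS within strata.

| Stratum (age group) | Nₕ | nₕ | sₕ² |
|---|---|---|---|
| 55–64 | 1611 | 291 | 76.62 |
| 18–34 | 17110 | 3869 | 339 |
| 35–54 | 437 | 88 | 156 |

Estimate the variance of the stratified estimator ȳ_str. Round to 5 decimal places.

0.05635

Var(ȳ_str) = Σₕ Wₕ²(1 − fₕ)sₕ²/nₕ with Wₕ = Nₕ/N, N = 19158.
55–64: Wₕ = 0.08409020; term = 0.08409020²·(1 − 0.18063315)·76.62/291 = 0.0015255214.
18–34: Wₕ = 0.89309949; term = 0.89309949²·(1 − 0.22612507)·339/3869 = 0.054084326.
35–54: Wₕ = 0.02281031; term = 0.02281031²·(1 − 0.20137300)·156/88 = 7.3662839 × 10^-4.
Sum = 0.056346476.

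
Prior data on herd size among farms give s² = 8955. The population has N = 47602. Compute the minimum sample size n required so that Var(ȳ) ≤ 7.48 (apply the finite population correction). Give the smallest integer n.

1168

Without fpc, n₀ = s²/D = 8955/7.48 = 1197.1925.
With fpc, (1 − n/N)·s²/n ≤ D requires n ≥ n₀/(1 + n₀/N) = 1197.1925/(1 + 1197.1925/47602) = 1167.8217.
Rounding up, n = 1168.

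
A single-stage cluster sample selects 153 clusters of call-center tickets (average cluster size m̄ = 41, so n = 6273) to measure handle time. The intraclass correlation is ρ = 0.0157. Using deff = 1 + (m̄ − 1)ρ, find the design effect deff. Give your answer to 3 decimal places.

1.628

deff = 1 + (41 − 1)·0.0157 = 1 + 0.628 = 1.628.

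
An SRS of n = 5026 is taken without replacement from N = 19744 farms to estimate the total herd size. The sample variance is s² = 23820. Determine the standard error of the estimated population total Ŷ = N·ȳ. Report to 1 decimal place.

Var(Ŷ) = N²·Var(ȳ) = N²·(1 − n/N)·s²/n.
f = 5026/19744 = 0.25455835; Var(ȳ) = 0.74544165·23820/5026 = 3.5329129.
Var(Ŷ) = 19744² · 3.5329129 = 1.3772197 × 10^9.
SE(Ŷ) = √(1.3772197 × 10^9) = 37110.9.

37110.9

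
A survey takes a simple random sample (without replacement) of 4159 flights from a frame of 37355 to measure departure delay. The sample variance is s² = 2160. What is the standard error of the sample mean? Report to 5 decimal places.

Under SRS without replacement, Var(ȳ) = (1 − f)·s²/n with f = n/N = 4159/37355 = 0.11133717.
Var(ȳ) = (1 − 0.11133717)·2160/4159 = 0.88866283·0.51935561 = 0.46153203.
SE(ȳ) = √(0.46153203) = 0.67936.

0.67936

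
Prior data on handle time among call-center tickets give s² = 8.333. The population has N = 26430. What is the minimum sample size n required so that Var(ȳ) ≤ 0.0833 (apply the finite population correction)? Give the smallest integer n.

Without fpc, n₀ = s²/D = 8.333/0.0833 = 100.0360.
With fpc, (1 − n/N)·s²/n ≤ D requires n ≥ n₀/(1 + n₀/N) = 100.0360/(1 + 100.0360/26430) = 99.6588.
Rounding up, n = 100.

100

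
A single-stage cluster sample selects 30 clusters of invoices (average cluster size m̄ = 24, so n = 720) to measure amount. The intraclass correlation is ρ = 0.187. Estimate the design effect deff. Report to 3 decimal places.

deff = 1 + (24 − 1)·0.187 = 1 + 4.301 = 5.301.

5.301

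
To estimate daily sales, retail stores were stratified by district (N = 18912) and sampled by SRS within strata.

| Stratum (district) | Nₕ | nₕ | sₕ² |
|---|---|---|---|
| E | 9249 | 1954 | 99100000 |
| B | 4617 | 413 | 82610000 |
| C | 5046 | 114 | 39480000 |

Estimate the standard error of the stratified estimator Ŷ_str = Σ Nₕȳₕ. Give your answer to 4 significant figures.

3.990 × 10^6

Var(Ŷ_str) = Σₕ Nₕ²(1 − fₕ)sₕ²/nₕ.
E: 9249²·(1 − 1954/9249)·99100000/1954 = 3.4219146 × 10^12.
B: 4617²·(1 − 413/4617)·82610000/413 = 3.8824436 × 10^12.
C: 5046²·(1 − 114/5046)·39480000/114 = 8.6187167 × 10^12.
Sum = 1.5923075 × 10^13.
SE = √(1.5923075 × 10^13) = 3.990 × 10^6.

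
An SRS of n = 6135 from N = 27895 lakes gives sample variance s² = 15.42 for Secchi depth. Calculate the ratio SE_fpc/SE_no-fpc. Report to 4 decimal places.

0.8832

f = n/N = 6135/27895 = 0.21993189.
SE_no-fpc = √(s²/n) = 0.050134294; SE_fpc = √((1−f)s²/n) = 0.044279343.
Ratio = √(1−f) = 0.88321465.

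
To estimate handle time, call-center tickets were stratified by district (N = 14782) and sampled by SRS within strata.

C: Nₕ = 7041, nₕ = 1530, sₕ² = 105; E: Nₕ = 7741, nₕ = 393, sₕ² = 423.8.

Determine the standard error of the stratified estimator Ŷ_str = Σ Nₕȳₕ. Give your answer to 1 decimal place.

Var(Ŷ_str) = Σₕ Nₕ²(1 − fₕ)sₕ²/nₕ.
C: 7041²·(1 − 1530/7041)·105/1530 = 2.6629476 × 10^6.
E: 7741²·(1 − 393/7741)·423.8/393 = 6.1338707 × 10^7.
Sum = 6.4001655 × 10^7.
SE = √(6.4001655 × 10^7) = 8000.1.

8000.1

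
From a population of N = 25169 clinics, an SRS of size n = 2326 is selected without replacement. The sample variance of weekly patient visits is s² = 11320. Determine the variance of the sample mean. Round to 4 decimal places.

4.4170

Under SRS without replacement, Var(ȳ) = (1 − f)·s²/n with f = n/N = 2326/25169 = 0.09241527.
Var(ȳ) = (1 − 0.09241527)·11320/2326 = 0.90758473·4.866724 = 4.4169644.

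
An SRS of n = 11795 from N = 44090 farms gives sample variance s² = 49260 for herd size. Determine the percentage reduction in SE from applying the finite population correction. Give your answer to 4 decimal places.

14.4150

f = n/N = 11795/44090 = 0.26752098.
SE_no-fpc = √(s²/n) = 2.043611; SE_fpc = √((1−f)s²/n) = 1.7490242.
Ratio = √(1−f) = 0.85584988. Reduction = 100·(1 − 0.85584988) = 14.4150%.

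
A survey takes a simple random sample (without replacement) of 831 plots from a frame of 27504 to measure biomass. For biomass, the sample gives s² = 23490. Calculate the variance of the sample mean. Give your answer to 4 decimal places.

27.4131

Under SRS without replacement, Var(ȳ) = (1 − f)·s²/n with f = n/N = 831/27504 = 0.03021379.
Var(ȳ) = (1 − 0.03021379)·23490/831 = 0.96978621·28.267148 = 27.41309.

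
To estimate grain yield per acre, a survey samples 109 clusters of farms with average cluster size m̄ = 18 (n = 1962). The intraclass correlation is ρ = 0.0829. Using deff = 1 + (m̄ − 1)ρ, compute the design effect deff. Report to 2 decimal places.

2.41

deff = 1 + (18 − 1)·0.0829 = 1 + 1.4093 = 2.4093.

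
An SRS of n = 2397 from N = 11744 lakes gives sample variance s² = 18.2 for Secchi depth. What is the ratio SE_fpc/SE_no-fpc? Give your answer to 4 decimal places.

f = n/N = 2397/11744 = 0.20410422.
SE_no-fpc = √(s²/n) = 0.087136814; SE_fpc = √((1−f)s²/n) = 0.077737358.
Ratio = √(1−f) = 0.89212991.

0.8921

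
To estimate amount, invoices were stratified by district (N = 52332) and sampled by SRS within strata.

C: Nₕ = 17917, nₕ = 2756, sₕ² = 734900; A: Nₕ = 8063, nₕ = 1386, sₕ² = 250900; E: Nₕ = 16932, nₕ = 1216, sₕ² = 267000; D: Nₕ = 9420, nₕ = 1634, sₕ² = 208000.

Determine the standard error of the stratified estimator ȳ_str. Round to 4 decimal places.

7.3994

Var(ȳ_str) = Σₕ Wₕ²(1 − fₕ)sₕ²/nₕ with Wₕ = Nₕ/N, N = 52332.
C: Wₕ = 0.34237178; term = 0.34237178²·(1 − 0.15382039)·734900/2756 = 26.448894.
A: Wₕ = 0.15407399; term = 0.15407399²·(1 − 0.17189632)·250900/1386 = 3.5586133.
E: Wₕ = 0.32354964; term = 0.32354964²·(1 − 0.07181668)·267000/1216 = 21.335032.
D: Wₕ = 0.18000459; term = 0.18000459²·(1 − 0.17346072)·208000/1634 = 3.4091171.
Sum = 54.751656.
SE = √(54.751656) = 7.3994.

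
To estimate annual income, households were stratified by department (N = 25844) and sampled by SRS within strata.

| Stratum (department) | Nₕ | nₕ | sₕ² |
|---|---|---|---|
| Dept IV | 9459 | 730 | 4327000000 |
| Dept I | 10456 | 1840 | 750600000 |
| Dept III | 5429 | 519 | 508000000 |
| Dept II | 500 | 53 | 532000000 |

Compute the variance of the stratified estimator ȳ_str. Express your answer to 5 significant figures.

Var(ȳ_str) = Σₕ Wₕ²(1 − fₕ)sₕ²/nₕ with Wₕ = Nₕ/N, N = 25844.
Dept IV: Wₕ = 0.36600371; term = 0.36600371²·(1 − 0.07717518)·4327000000/730 = 732747.41.
Dept I: Wₕ = 0.40458133; term = 0.40458133²·(1 − 0.17597552)·750600000/1840 = 55022.781.
Dept III: Wₕ = 0.21006810; term = 0.21006810²·(1 − 0.09559772)·508000000/519 = 39064.136.
Dept II: Wₕ = 0.01934685; term = 0.01934685²·(1 − 0.10600000)·532000000/53 = 3358.8749.
Sum = 830193.2.

830190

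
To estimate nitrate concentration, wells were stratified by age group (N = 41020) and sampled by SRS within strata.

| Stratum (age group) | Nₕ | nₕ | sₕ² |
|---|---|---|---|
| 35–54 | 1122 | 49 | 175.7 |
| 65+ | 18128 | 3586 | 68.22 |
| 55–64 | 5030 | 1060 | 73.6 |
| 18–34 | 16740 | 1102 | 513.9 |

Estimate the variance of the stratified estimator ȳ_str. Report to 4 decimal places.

0.0789

Var(ȳ_str) = Σₕ Wₕ²(1 − fₕ)sₕ²/nₕ with Wₕ = Nₕ/N, N = 41020.
35–54: Wₕ = 0.02735251; term = 0.02735251²·(1 − 0.04367201)·175.7/49 = 0.0025655291.
65+: Wₕ = 0.44193077; term = 0.44193077²·(1 − 0.19781553)·68.22/3586 = 0.0029804659.
55–64: Wₕ = 0.12262311; term = 0.12262311²·(1 − 0.21073559)·73.6/1060 = 8.2402261 × 10^-4.
18–34: Wₕ = 0.40809361; term = 0.40809361²·(1 − 0.06583035)·513.9/1102 = 0.072550828.
Sum = 0.078920846.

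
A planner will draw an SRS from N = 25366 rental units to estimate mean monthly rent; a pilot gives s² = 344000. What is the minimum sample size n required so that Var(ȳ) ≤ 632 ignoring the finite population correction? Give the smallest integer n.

545

Without fpc, n₀ = s²/D = 344000/632 = 544.3038.
Rounding up, n = 545.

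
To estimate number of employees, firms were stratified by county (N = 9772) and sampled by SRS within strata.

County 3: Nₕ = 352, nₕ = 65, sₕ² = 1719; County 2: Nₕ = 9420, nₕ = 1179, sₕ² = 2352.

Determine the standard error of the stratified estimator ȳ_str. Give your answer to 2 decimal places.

1.28

Var(ȳ_str) = Σₕ Wₕ²(1 − fₕ)sₕ²/nₕ with Wₕ = Nₕ/N, N = 9772.
County 3: Wₕ = 0.03602129; term = 0.03602129²·(1 − 0.18465909)·1719/65 = 0.027978225.
County 2: Wₕ = 0.96397871; term = 0.96397871²·(1 − 0.12515924)·2352/1179 = 1.6217631.
Sum = 1.6497413.
SE = √(1.6497413) = 1.28.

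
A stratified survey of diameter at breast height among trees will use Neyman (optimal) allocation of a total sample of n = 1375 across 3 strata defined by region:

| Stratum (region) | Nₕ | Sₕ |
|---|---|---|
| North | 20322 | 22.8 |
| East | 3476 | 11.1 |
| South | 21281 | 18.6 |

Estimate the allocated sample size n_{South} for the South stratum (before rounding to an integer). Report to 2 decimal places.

Neyman allocation: nₕ = n·NₕSₕ / Σⱼ NⱼSⱼ.
Σ NⱼSⱼ = 20322·22.8 + 3476·11.1 + 21281·18.6 = 897751.8.
n_{South} = 1375·21281·18.6 / 897751.8 = 606.25.

606.25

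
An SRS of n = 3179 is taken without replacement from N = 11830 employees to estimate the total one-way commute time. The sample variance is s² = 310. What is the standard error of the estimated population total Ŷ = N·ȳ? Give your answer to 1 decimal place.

Var(Ŷ) = N²·Var(ȳ) = N²·(1 − n/N)·s²/n.
f = 3179/11830 = 0.26872358; Var(ȳ) = 0.73127642·310/3179 = 0.071310377.
Var(Ŷ) = 11830² · 0.071310377 = 9.9798088 × 10^6.
SE(Ŷ) = √(9.9798088 × 10^6) = 3159.1.

3159.1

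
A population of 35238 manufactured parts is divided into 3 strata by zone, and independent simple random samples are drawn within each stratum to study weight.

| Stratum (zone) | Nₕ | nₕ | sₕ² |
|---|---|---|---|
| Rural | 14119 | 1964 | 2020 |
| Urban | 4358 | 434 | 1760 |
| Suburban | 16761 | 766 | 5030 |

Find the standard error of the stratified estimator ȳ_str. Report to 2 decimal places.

1.27

Var(ȳ_str) = Σₕ Wₕ²(1 − fₕ)sₕ²/nₕ with Wₕ = Nₕ/N, N = 35238.
Rural: Wₕ = 0.40067541; term = 0.40067541²·(1 − 0.13910334)·2020/1964 = 0.14214981.
Urban: Wₕ = 0.12367331; term = 0.12367331²·(1 − 0.09958697)·1760/434 = 0.055849162.
Suburban: Wₕ = 0.47565129; term = 0.47565129²·(1 − 0.04570133)·5030/766 = 1.417754.
Sum = 1.615753.
SE = √(1.615753) = 1.27.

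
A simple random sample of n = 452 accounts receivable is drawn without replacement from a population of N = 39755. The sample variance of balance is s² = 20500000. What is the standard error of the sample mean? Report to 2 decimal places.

Under SRS without replacement, Var(ȳ) = (1 − f)·s²/n with f = n/N = 452/39755 = 0.01136964.
Var(ȳ) = (1 − 0.01136964)·20500000/452 = 0.98863036·45353.982 = 44838.324.
SE(ȳ) = √(44838.324) = 211.75.

211.75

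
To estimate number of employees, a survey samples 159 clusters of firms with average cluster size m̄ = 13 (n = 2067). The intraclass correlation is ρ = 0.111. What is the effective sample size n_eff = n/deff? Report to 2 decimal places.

886.36

deff = 1 + (13 − 1)·0.111 = 1 + 1.332 = 2.332.
n_eff = 2067 / 2.332 = 886.36.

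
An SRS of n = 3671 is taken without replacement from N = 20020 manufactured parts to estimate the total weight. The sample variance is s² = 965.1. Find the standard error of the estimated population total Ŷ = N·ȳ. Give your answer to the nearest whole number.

Var(Ŷ) = N²·Var(ȳ) = N²·(1 − n/N)·s²/n.
f = 3671/20020 = 0.18336663; Var(ȳ) = 0.81663337·965.1/3671 = 0.2146916.
Var(Ŷ) = 20020² · 0.2146916 = 8.6048479 × 10^7.
SE(Ŷ) = √(8.6048479 × 10^7) = 9276.

9276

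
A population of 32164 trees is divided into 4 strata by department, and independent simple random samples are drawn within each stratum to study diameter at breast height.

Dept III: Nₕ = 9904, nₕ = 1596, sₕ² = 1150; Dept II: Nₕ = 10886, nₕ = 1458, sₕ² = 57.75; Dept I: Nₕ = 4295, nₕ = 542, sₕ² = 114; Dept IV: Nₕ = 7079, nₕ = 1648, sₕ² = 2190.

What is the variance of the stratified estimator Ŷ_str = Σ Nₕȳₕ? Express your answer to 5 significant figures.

Var(Ŷ_str) = Σₕ Nₕ²(1 − fₕ)sₕ²/nₕ.
Dept III: 9904²·(1 − 1596/9904)·1150/1596 = 5.928872 × 10^7.
Dept II: 10886²·(1 − 1458/10886)·57.75/1458 = 4.0652042 × 10^6.
Dept I: 4295²·(1 − 542/4295)·114/542 = 3.3903716 × 10^6.
Dept IV: 7079²·(1 − 1648/7079)·2190/1648 = 5.109032 × 10^7.
Sum = 1.1783462 × 10^8.

1.1783 × 10^8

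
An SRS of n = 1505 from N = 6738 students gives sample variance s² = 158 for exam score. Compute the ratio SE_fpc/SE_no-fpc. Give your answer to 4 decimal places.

0.8813

f = n/N = 1505/6738 = 0.22336005.
SE_no-fpc = √(s²/n) = 0.3240114; SE_fpc = √((1−f)s²/n) = 0.28554211.
Ratio = √(1−f) = 0.88127178.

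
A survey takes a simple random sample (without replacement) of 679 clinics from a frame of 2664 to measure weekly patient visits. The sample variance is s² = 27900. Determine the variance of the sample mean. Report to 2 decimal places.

30.62

Under SRS without replacement, Var(ȳ) = (1 − f)·s²/n with f = n/N = 679/2664 = 0.25487988.
Var(ȳ) = (1 − 0.25487988)·27900/679 = 0.74512012·41.089838 = 30.616865.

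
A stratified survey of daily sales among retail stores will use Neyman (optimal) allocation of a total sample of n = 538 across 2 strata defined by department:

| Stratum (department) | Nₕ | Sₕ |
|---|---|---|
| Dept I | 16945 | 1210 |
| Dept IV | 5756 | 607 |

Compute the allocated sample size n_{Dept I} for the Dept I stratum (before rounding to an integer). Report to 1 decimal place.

459.7

Neyman allocation: nₕ = n·NₕSₕ / Σⱼ NⱼSⱼ.
Σ NⱼSⱼ = 16945·1210 + 5756·607 = 2.3997342 × 10^7.
n_{Dept I} = 538·16945·1210 / (2.3997342 × 10^7) = 459.7.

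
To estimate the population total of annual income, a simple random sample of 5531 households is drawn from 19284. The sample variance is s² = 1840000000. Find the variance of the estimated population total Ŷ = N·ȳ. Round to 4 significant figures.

Var(Ŷ) = N²·Var(ȳ) = N²·(1 − n/N)·s²/n.
f = 5531/19284 = 0.28681809; Var(ȳ) = 0.71318191·1840000000/5531 = 237254.51.
Var(Ŷ) = 19284² · 237254.51 = 8.8228465 × 10^13.

8.823 × 10^13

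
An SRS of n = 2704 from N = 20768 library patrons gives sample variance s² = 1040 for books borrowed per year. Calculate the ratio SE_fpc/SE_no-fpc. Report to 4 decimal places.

f = n/N = 2704/20768 = 0.13020031.
SE_no-fpc = √(s²/n) = 0.62017367; SE_fpc = √((1−f)s²/n) = 0.5783929.
Ratio = √(1−f) = 0.93263052.

0.9326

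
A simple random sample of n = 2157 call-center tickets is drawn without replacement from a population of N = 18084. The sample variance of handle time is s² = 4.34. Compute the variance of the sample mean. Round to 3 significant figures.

Under SRS without replacement, Var(ȳ) = (1 − f)·s²/n with f = n/N = 2157/18084 = 0.11927671.
Var(ȳ) = (1 − 0.11927671)·4.34/2157 = 0.88072329·0.0020120538 = 0.0017720626.

0.00177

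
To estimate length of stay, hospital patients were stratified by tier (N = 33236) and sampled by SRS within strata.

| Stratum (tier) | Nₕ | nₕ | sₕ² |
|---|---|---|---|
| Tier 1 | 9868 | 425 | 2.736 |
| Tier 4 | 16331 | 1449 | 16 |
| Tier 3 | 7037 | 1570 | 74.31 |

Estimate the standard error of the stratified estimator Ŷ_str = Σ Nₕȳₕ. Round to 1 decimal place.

Var(Ŷ_str) = Σₕ Nₕ²(1 − fₕ)sₕ²/nₕ.
Tier 1: 9868²·(1 − 425/9868)·2.736/425 = 599882.64.
Tier 4: 16331²·(1 − 1449/16331)·16/1449 = 2.6836488 × 10^6.
Tier 3: 7037²·(1 − 1570/7037)·74.31/1570 = 1.8208922 × 10^6.
Sum = 5.1044236 × 10^6.
SE = √(5.1044236 × 10^6) = 2259.3.

2259.3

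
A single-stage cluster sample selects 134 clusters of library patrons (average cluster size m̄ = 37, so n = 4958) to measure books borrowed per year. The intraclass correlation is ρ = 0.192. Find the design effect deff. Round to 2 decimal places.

7.91

deff = 1 + (37 − 1)·0.192 = 1 + 6.912 = 7.912.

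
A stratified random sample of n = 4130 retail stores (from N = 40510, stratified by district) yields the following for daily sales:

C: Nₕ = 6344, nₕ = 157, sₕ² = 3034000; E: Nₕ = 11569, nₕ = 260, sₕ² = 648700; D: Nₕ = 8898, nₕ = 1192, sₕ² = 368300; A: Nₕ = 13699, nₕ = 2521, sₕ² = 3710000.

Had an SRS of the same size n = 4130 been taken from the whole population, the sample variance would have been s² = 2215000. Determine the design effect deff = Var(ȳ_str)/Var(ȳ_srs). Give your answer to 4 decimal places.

1.6845

Var(ȳ_str) = Σ Wₕ²(1−fₕ)sₕ²/nₕ with Wₕ = Nₕ/40510:
  C: (6344/40510)²·(1−157/6344)·3034000/157 = 462.20509
  E: (11569/40510)²·(1−260/11569)·648700/260 = 198.91434
  D: (8898/40510)²·(1−1192/8898)·368300/1192 = 12.909885
  A: (13699/40510)²·(1−2521/13699)·3710000/2521 = 137.31866
  → Var(ȳ_str) = 811.34798.
Var(ȳ_srs) = (1 − 4130/40510)·2215000/4130 = 481.64176.
deff = 811.34798 / 481.64176 = 1.6845.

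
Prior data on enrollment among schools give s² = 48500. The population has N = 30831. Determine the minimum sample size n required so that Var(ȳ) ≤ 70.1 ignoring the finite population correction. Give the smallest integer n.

Without fpc, n₀ = s²/D = 48500/70.1 = 691.8688.
Rounding up, n = 692.

692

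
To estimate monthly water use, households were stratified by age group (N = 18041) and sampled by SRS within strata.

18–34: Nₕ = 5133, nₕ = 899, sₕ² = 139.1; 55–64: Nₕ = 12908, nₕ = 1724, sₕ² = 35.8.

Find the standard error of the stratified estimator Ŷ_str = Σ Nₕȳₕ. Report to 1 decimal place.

Var(Ŷ_str) = Σₕ Nₕ²(1 − fₕ)sₕ²/nₕ.
18–34: 5133²·(1 − 899/5133)·139.1/899 = 3.3627111 × 10^6.
55–64: 12908²·(1 − 1724/12908)·35.8/1724 = 2.9977947 × 10^6.
Sum = 6.3605058 × 10^6.
SE = √(6.3605058 × 10^6) = 2522.0.

2522.0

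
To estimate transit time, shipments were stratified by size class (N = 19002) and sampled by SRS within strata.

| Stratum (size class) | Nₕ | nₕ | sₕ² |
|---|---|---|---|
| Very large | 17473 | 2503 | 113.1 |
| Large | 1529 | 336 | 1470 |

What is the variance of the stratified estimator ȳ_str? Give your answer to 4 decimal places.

Var(ȳ_str) = Σₕ Wₕ²(1 − fₕ)sₕ²/nₕ with Wₕ = Nₕ/N, N = 19002.
Very large: Wₕ = 0.91953479; term = 0.91953479²·(1 − 0.14324959)·113.1/2503 = 0.032733497.
Large: Wₕ = 0.08046521; term = 0.08046521²·(1 − 0.21975147)·1470/336 = 0.022101785.
Sum = 0.054835282.

0.0548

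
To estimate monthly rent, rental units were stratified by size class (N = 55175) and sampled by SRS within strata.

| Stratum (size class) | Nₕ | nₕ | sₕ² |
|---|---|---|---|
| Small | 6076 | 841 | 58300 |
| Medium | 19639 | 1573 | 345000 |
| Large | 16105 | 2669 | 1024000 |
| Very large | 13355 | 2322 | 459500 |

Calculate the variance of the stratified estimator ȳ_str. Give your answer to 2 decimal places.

Var(ȳ_str) = Σₕ Wₕ²(1 − fₕ)sₕ²/nₕ with Wₕ = Nₕ/N, N = 55175.
Small: Wₕ = 0.11012234; term = 0.11012234²·(1 − 0.13841343)·58300/841 = 0.72430641.
Medium: Wₕ = 0.35594019; term = 0.35594019²·(1 − 0.08009573)·345000/1573 = 25.561543.
Large: Wₕ = 0.29188944; term = 0.29188944²·(1 − 0.16572493)·1024000/2669 = 27.270771.
Very large: Wₕ = 0.24204803; term = 0.24204803²·(1 − 0.17386747)·459500/2322 = 9.5780285.
Sum = 63.134649.

63.13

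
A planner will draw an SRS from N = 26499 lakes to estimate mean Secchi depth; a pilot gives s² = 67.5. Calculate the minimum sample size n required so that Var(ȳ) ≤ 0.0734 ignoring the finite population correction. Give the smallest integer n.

920

Without fpc, n₀ = s²/D = 67.5/0.0734 = 919.6185.
Rounding up, n = 920.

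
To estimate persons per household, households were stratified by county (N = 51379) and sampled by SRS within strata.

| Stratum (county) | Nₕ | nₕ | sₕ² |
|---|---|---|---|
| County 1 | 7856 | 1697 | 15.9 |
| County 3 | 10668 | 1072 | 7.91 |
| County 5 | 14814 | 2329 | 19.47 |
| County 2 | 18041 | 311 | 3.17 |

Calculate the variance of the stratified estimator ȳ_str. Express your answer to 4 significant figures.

Var(ȳ_str) = Σₕ Wₕ²(1 − fₕ)sₕ²/nₕ with Wₕ = Nₕ/N, N = 51379.
County 1: Wₕ = 0.15290294; term = 0.15290294²·(1 − 0.21601324)·15.9/1697 = 1.7173376 × 10^-4.
County 3: Wₕ = 0.20763347; term = 0.20763347²·(1 − 0.10048744)·7.91/1072 = 2.8614335 × 10^-4.
County 5: Wₕ = 0.28832792; term = 0.28832792²·(1 − 0.15721615)·19.47/2329 = 5.8571461 × 10^-4.
County 2: Wₕ = 0.35113568; term = 0.35113568²·(1 − 0.01723851)·3.17/311 = 0.0012350852.
Sum = 0.0022786769.

0.002279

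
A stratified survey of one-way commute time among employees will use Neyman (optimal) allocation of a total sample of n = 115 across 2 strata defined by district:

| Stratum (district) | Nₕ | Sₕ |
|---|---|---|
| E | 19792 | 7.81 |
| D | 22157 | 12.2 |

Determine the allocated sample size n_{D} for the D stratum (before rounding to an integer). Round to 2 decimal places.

Neyman allocation: nₕ = n·NₕSₕ / Σⱼ NⱼSⱼ.
Σ NⱼSⱼ = 19792·7.81 + 22157·12.2 = 424890.92.
n_{D} = 115·22157·12.2 / 424890.92 = 73.16.

73.16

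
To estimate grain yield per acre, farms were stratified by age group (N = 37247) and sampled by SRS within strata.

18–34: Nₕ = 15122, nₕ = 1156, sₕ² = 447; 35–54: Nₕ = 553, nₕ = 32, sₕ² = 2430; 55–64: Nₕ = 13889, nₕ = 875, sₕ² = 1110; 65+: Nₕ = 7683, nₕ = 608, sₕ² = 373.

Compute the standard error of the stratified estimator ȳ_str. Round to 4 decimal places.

Var(ȳ_str) = Σₕ Wₕ²(1 − fₕ)sₕ²/nₕ with Wₕ = Nₕ/N, N = 37247.
18–34: Wₕ = 0.40599243; term = 0.40599243²·(1 − 0.07644491)·447/1156 = 0.058863809.
35–54: Wₕ = 0.01484683; term = 0.01484683²·(1 − 0.05786618)·2430/32 = 0.015770176.
55–64: Wₕ = 0.37288909; term = 0.37288909²·(1 − 0.06299950)·1110/875 = 0.16527764.
65+: Wₕ = 0.20627165; term = 0.20627165²·(1 − 0.07913575)·373/608 = 0.024036982.
Sum = 0.26394861.
SE = √(0.26394861) = 0.5138.

0.5138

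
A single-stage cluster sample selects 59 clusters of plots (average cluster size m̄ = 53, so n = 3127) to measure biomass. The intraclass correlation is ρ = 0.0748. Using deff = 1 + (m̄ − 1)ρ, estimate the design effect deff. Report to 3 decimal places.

4.890

deff = 1 + (53 − 1)·0.0748 = 1 + 3.8896 = 4.8896.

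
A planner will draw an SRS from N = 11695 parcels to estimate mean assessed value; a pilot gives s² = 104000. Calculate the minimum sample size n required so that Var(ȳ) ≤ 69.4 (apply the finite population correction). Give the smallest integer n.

Without fpc, n₀ = s²/D = 104000/69.4 = 1498.5591.
With fpc, (1 − n/N)·s²/n ≤ D requires n ≥ n₀/(1 + n₀/N) = 1498.5591/(1 + 1498.5591/11695) = 1328.3488.
Rounding up, n = 1329.

1329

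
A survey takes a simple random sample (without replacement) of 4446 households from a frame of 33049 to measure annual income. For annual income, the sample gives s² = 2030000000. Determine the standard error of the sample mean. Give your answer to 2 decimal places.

Under SRS without replacement, Var(ȳ) = (1 − f)·s²/n with f = n/N = 4446/33049 = 0.13452752.
Var(ȳ) = (1 − 0.13452752)·2030000000/4446 = 0.86547248·456590.19 = 395166.25.
SE(ȳ) = √(395166.25) = 628.62.

628.62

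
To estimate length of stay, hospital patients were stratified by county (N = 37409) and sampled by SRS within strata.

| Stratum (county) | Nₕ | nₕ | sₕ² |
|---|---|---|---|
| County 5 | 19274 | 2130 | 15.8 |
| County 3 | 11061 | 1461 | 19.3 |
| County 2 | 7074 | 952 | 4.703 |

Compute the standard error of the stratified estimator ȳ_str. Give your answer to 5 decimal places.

0.05391

Var(ȳ_str) = Σₕ Wₕ²(1 − fₕ)sₕ²/nₕ with Wₕ = Nₕ/N, N = 37409.
County 5: Wₕ = 0.51522361; term = 0.51522361²·(1 − 0.11051157)·15.8/2130 = 0.0017514966.
County 3: Wₕ = 0.29567751; term = 0.29567751²·(1 − 0.13208571)·19.3/1461 = 0.0010023526.
County 2: Wₕ = 0.18909888; term = 0.18909888²·(1 − 0.13457733)·4.703/952 = 1.5287773 × 10^-4.
Sum = 0.0029067269.
SE = √(0.0029067269) = 0.05391.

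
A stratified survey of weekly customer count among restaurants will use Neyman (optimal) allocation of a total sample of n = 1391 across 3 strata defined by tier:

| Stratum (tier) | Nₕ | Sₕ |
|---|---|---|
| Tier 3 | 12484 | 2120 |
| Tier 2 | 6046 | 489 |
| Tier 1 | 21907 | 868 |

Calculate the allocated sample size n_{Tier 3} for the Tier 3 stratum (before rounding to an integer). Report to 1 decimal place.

760.0

Neyman allocation: nₕ = n·NₕSₕ / Σⱼ NⱼSⱼ.
Σ NⱼSⱼ = 12484·2120 + 6046·489 + 21907·868 = 4.843785 × 10^7.
n_{Tier 3} = 1391·12484·2120 / (4.843785 × 10^7) = 760.0.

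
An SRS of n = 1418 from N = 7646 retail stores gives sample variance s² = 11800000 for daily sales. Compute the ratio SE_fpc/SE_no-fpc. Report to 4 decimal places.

f = n/N = 1418/7646 = 0.18545645.
SE_no-fpc = √(s²/n) = 91.222693; SE_fpc = √((1−f)s²/n) = 82.330365.
Ratio = √(1−f) = 0.90252067.

0.9025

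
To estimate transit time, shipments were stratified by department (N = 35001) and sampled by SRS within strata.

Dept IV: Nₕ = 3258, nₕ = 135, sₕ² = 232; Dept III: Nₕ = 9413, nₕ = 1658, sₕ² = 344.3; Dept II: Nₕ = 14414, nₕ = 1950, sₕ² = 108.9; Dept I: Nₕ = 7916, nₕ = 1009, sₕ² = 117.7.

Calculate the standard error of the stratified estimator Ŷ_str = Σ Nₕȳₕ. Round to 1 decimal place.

7003.9

Var(Ŷ_str) = Σₕ Nₕ²(1 − fₕ)sₕ²/nₕ.
Dept IV: 3258²·(1 − 135/3258)·232/135 = 1.7485469 × 10^7.
Dept III: 9413²·(1 − 1658/9413)·344.3/1658 = 1.5158714 × 10^7.
Dept II: 14414²·(1 − 1950/14414)·108.9/1950 = 1.0033102 × 10^7.
Dept I: 7916²·(1 − 1009/7916)·117.7/1009 = 6.3779416 × 10^6.
Sum = 4.9055227 × 10^7.
SE = √(4.9055227 × 10^7) = 7003.9.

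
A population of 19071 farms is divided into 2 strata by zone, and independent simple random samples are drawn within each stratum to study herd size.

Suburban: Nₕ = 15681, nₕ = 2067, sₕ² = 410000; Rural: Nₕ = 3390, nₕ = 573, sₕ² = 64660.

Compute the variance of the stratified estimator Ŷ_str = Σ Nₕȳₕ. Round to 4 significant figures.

Var(Ŷ_str) = Σₕ Nₕ²(1 − fₕ)sₕ²/nₕ.
Suburban: 15681²·(1 − 2067/15681)·410000/2067 = 4.2345073 × 10^10.
Rural: 3390²·(1 − 573/3390)·64660/573 = 1.0776249 × 10^9.
Sum = 4.3422698 × 10^10.

4.342 × 10^10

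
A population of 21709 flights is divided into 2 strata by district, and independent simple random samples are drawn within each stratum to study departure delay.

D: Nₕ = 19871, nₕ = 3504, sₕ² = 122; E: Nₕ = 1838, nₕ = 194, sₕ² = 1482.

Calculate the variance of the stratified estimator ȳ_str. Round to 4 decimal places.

Var(ȳ_str) = Σₕ Wₕ²(1 − fₕ)sₕ²/nₕ with Wₕ = Nₕ/N, N = 21709.
D: Wₕ = 0.91533465; term = 0.91533465²·(1 − 0.17633738)·122/3504 = 0.024027296.
E: Wₕ = 0.08466535; term = 0.08466535²·(1 − 0.10554951)·1482/194 = 0.048979478.
Sum = 0.073006774.

0.0730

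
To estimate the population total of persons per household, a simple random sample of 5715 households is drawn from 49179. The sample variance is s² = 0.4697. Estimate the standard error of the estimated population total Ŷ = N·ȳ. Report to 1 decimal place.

419.1

Var(Ŷ) = N²·Var(ȳ) = N²·(1 − n/N)·s²/n.
f = 5715/49179 = 0.11620814; Var(ȳ) = 0.88379186·0.4697/5715 = 7.2636402 × 10^-5.
Var(Ŷ) = 49179² · (7.2636402 × 10^-5) = 175676.52.
SE(Ŷ) = √(175676.52) = 419.1.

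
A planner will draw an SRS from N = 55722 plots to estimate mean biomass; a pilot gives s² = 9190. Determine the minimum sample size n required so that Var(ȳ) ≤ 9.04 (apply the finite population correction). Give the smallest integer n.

999

Without fpc, n₀ = s²/D = 9190/9.04 = 1016.5929.
With fpc, (1 − n/N)·s²/n ≤ D requires n ≥ n₀/(1 + n₀/N) = 1016.5929/(1 + 1016.5929/55722) = 998.3785.
Rounding up, n = 999.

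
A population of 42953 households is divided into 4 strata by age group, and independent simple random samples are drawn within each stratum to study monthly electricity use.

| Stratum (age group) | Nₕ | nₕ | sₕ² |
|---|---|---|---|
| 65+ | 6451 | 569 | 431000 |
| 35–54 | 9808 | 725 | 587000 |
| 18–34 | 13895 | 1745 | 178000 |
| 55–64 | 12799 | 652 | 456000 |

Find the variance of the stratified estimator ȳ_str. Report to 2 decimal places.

122.94

Var(ȳ_str) = Σₕ Wₕ²(1 − fₕ)sₕ²/nₕ with Wₕ = Nₕ/N, N = 42953.
65+: Wₕ = 0.15018741; term = 0.15018741²·(1 − 0.08820338)·431000/569 = 15.578659.
35–54: Wₕ = 0.22834261; term = 0.22834261²·(1 − 0.07391925)·587000/725 = 39.095148.
18–34: Wₕ = 0.32349312; term = 0.32349312²·(1 − 0.12558474)·178000/1745 = 9.3340989.
55–64: Wₕ = 0.29797686; term = 0.29797686²·(1 − 0.05094148)·456000/652 = 58.935275.
Sum = 122.94318.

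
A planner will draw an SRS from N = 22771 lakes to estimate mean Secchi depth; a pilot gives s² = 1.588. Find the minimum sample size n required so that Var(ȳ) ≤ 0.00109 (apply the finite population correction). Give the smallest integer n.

Without fpc, n₀ = s²/D = 1.588/0.00109 = 1456.8807.
With fpc, (1 − n/N)·s²/n ≤ D requires n ≥ n₀/(1 + n₀/N) = 1456.8807/(1 + 1456.8807/22771) = 1369.2750.
Rounding up, n = 1370.

1370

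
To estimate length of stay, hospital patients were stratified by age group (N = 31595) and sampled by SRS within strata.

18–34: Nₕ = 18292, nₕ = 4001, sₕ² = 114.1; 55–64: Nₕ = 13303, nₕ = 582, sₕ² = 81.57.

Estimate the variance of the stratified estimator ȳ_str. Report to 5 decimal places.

0.03123

Var(ȳ_str) = Σₕ Wₕ²(1 − fₕ)sₕ²/nₕ with Wₕ = Nₕ/N, N = 31595.
18–34: Wₕ = 0.57895237; term = 0.57895237²·(1 − 0.21872950)·114.1/4001 = 0.0074679979.
55–64: Wₕ = 0.42104763; term = 0.42104763²·(1 − 0.04374953)·81.57/582 = 0.023759736.
Sum = 0.031227734.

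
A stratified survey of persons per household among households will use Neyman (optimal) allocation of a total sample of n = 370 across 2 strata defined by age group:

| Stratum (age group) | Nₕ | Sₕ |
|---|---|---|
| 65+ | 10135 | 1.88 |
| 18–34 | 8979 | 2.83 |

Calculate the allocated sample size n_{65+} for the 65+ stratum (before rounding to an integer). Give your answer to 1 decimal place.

Neyman allocation: nₕ = n·NₕSₕ / Σⱼ NⱼSⱼ.
Σ NⱼSⱼ = 10135·1.88 + 8979·2.83 = 44464.37.
n_{65+} = 370·10135·1.88 / 44464.37 = 158.6.

158.6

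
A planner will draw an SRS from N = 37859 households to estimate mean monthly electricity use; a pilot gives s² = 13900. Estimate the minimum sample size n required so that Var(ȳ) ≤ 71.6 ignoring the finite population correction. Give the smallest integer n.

Without fpc, n₀ = s²/D = 13900/71.6 = 194.1341.
Rounding up, n = 195.

195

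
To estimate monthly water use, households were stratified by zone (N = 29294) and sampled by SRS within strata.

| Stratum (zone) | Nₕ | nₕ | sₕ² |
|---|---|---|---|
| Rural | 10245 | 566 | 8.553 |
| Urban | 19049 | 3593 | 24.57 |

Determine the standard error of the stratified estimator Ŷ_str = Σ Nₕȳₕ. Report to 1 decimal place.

1874.0

Var(Ŷ_str) = Σₕ Nₕ²(1 − fₕ)sₕ²/nₕ.
Rural: 10245²·(1 − 566/10245)·8.553/566 = 1.4984577 × 10^6.
Urban: 19049²·(1 − 3593/19049)·24.57/3593 = 2.0133405 × 10^6.
Sum = 3.5117982 × 10^6.
SE = √(3.5117982 × 10^6) = 1874.0.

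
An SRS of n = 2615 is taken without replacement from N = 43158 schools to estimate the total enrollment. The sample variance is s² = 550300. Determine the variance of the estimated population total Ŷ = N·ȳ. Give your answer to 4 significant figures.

Var(Ŷ) = N²·Var(ȳ) = N²·(1 − n/N)·s²/n.
f = 2615/43158 = 0.06059132; Var(ȳ) = 0.93940868·550300/2615 = 197.68895.
Var(Ŷ) = 43158² · 197.68895 = 3.68218 × 10^11.

3.682 × 10^11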